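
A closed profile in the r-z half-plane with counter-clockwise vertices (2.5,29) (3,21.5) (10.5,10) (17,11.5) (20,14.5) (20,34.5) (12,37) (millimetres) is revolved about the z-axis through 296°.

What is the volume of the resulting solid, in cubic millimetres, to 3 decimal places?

Profile (r,z), 7 vertices: (2.5,29) (3,21.5) (10.5,10) (17,11.5) (20,14.5) (20,34.5) (12,37)
edge 0: (2.5,29)→(3,21.5)  cross = 2.5·21.5 − 3·29 = -33.2500; (r_i+r_j)·cross = 5.5·-33.2500 = -182.8750
edge 1: (3,21.5)→(10.5,10)  cross = 3·10 − 10.5·21.5 = -195.7500; (r_i+r_j)·cross = 13.5·-195.7500 = -2642.6250
edge 2: (10.5,10)→(17,11.5)  cross = 10.5·11.5 − 17·10 = -49.2500; (r_i+r_j)·cross = 27.5·-49.2500 = -1354.3750
edge 3: (17,11.5)→(20,14.5)  cross = 17·14.5 − 20·11.5 = 16.5000; (r_i+r_j)·cross = 37·16.5000 = 610.5000
edge 4: (20,14.5)→(20,34.5)  cross = 20·34.5 − 20·14.5 = 400.0000; (r_i+r_j)·cross = 40·400.0000 = 16000.0000
edge 5: (20,34.5)→(12,37)  cross = 20·37 − 12·34.5 = 326.0000; (r_i+r_j)·cross = 32·326.0000 = 10432.0000
edge 6: (12,37)→(2.5,29)  cross = 12·29 − 2.5·37 = 255.5000; (r_i+r_j)·cross = 14.5·255.5000 = 3704.7500
Σcross = 719.7500 → A = |Σcross|/2 = 359.8750 mm²
Σ(r_i+r_j)·cross = 26567.3750 → first moment M = |Σ|/6 = 4427.8958
R_c = M/A = 4427.8958/359.8750 = 12.3040 mm
θ = 296° = 5.166175 rad
V = θ·R_c·A = 5.166175·12.3040·359.8750 = 22875.283 mm³

Volume = 22875.283 mm³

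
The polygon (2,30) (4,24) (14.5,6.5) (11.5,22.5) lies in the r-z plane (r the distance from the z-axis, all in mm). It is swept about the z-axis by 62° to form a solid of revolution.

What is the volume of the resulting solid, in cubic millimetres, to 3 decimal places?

Profile (r,z), 4 vertices: (2,30) (4,24) (14.5,6.5) (11.5,22.5)
edge 0: (2,30)→(4,24)  cross = 2·24 − 4·30 = -72.0000; (r_i+r_j)·cross = 6·-72.0000 = -432.0000
edge 1: (4,24)→(14.5,6.5)  cross = 4·6.5 − 14.5·24 = -322.0000; (r_i+r_j)·cross = 18.5·-322.0000 = -5957.0000
edge 2: (14.5,6.5)→(11.5,22.5)  cross = 14.5·22.5 − 11.5·6.5 = 251.5000; (r_i+r_j)·cross = 26·251.5000 = 6539.0000
edge 3: (11.5,22.5)→(2,30)  cross = 11.5·30 − 2·22.5 = 300.0000; (r_i+r_j)·cross = 13.5·300.0000 = 4050.0000
Σcross = 157.5000 → A = |Σcross|/2 = 78.7500 mm²
Σ(r_i+r_j)·cross = 4200.0000 → first moment M = |Σ|/6 = 700.0000
R_c = M/A = 700.0000/78.7500 = 8.8889 mm
θ = 62° = 1.082104 rad
V = θ·R_c·A = 1.082104·8.8889·78.7500 = 757.473 mm³

Volume = 757.473 mm³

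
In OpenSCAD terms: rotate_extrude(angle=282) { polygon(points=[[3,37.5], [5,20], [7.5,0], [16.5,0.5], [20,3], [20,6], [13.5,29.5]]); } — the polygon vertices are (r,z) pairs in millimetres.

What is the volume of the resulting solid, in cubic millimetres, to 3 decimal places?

Volume = 20492.135 mm³

Profile (r,z), 7 vertices: (3,37.5) (5,20) (7.5,0) (16.5,0.5) (20,3) (20,6) (13.5,29.5)
edge 0: (3,37.5)→(5,20)  cross = 3·20 − 5·37.5 = -127.5000; (r_i+r_j)·cross = 8·-127.5000 = -1020.0000
edge 1: (5,20)→(7.5,0)  cross = 5·0 − 7.5·20 = -150.0000; (r_i+r_j)·cross = 12.5·-150.0000 = -1875.0000
edge 2: (7.5,0)→(16.5,0.5)  cross = 7.5·0.5 − 16.5·0 = 3.7500; (r_i+r_j)·cross = 24·3.7500 = 90.0000
edge 3: (16.5,0.5)→(20,3)  cross = 16.5·3 − 20·0.5 = 39.5000; (r_i+r_j)·cross = 36.5·39.5000 = 1441.7500
edge 4: (20,3)→(20,6)  cross = 20·6 − 20·3 = 60.0000; (r_i+r_j)·cross = 40·60.0000 = 2400.0000
edge 5: (20,6)→(13.5,29.5)  cross = 20·29.5 − 13.5·6 = 509.0000; (r_i+r_j)·cross = 33.5·509.0000 = 17051.5000
edge 6: (13.5,29.5)→(3,37.5)  cross = 13.5·37.5 − 3·29.5 = 417.7500; (r_i+r_j)·cross = 16.5·417.7500 = 6892.8750
Σcross = 752.5000 → A = |Σcross|/2 = 376.2500 mm²
Σ(r_i+r_j)·cross = 24981.1250 → first moment M = |Σ|/6 = 4163.5208
R_c = M/A = 4163.5208/376.2500 = 11.0658 mm
θ = 282° = 4.921828 rad
V = θ·R_c·A = 4.921828·11.0658·376.2500 = 20492.135 mm³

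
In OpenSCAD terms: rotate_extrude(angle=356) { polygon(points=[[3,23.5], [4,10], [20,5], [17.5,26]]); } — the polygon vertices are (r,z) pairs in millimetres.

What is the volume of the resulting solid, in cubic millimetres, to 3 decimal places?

Profile (r,z), 4 vertices: (3,23.5) (4,10) (20,5) (17.5,26)
edge 0: (3,23.5)→(4,10)  cross = 3·10 − 4·23.5 = -64.0000; (r_i+r_j)·cross = 7·-64.0000 = -448.0000
edge 1: (4,10)→(20,5)  cross = 4·5 − 20·10 = -180.0000; (r_i+r_j)·cross = 24·-180.0000 = -4320.0000
edge 2: (20,5)→(17.5,26)  cross = 20·26 − 17.5·5 = 432.5000; (r_i+r_j)·cross = 37.5·432.5000 = 16218.7500
edge 3: (17.5,26)→(3,23.5)  cross = 17.5·23.5 − 3·26 = 333.2500; (r_i+r_j)·cross = 20.5·333.2500 = 6831.6250
Σcross = 521.7500 → A = |Σcross|/2 = 260.8750 mm²
Σ(r_i+r_j)·cross = 18282.3750 → first moment M = |Σ|/6 = 3047.0625
R_c = M/A = 3047.0625/260.8750 = 11.6802 mm
θ = 356° = 6.213372 rad
V = θ·R_c·A = 6.213372·11.6802·260.8750 = 18932.533 mm³

Volume = 18932.533 mm³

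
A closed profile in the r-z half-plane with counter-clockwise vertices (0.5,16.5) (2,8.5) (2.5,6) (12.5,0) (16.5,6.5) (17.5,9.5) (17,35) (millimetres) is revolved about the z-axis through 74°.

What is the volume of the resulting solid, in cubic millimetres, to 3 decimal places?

Profile (r,z), 7 vertices: (0.5,16.5) (2,8.5) (2.5,6) (12.5,0) (16.5,6.5) (17.5,9.5) (17,35)
edge 0: (0.5,16.5)→(2,8.5)  cross = 0.5·8.5 − 2·16.5 = -28.7500; (r_i+r_j)·cross = 2.5·-28.7500 = -71.8750
edge 1: (2,8.5)→(2.5,6)  cross = 2·6 − 2.5·8.5 = -9.2500; (r_i+r_j)·cross = 4.5·-9.2500 = -41.6250
edge 2: (2.5,6)→(12.5,0)  cross = 2.5·0 − 12.5·6 = -75.0000; (r_i+r_j)·cross = 15·-75.0000 = -1125.0000
edge 3: (12.5,0)→(16.5,6.5)  cross = 12.5·6.5 − 16.5·0 = 81.2500; (r_i+r_j)·cross = 29·81.2500 = 2356.2500
edge 4: (16.5,6.5)→(17.5,9.5)  cross = 16.5·9.5 − 17.5·6.5 = 43.0000; (r_i+r_j)·cross = 34·43.0000 = 1462.0000
edge 5: (17.5,9.5)→(17,35)  cross = 17.5·35 − 17·9.5 = 451.0000; (r_i+r_j)·cross = 34.5·451.0000 = 15559.5000
edge 6: (17,35)→(0.5,16.5)  cross = 17·16.5 − 0.5·35 = 263.0000; (r_i+r_j)·cross = 17.5·263.0000 = 4602.5000
Σcross = 725.2500 → A = |Σcross|/2 = 362.6250 mm²
Σ(r_i+r_j)·cross = 22741.7500 → first moment M = |Σ|/6 = 3790.2917
R_c = M/A = 3790.2917/362.6250 = 10.4524 mm
θ = 74° = 1.291544 rad
V = θ·R_c·A = 1.291544·10.4524·362.6250 = 4895.327 mm³

Volume = 4895.327 mm³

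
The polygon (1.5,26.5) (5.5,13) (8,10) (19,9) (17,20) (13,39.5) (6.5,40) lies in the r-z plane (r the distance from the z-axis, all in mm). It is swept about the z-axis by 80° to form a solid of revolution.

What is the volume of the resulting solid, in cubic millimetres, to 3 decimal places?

Volume = 5077.076 mm³

Profile (r,z), 7 vertices: (1.5,26.5) (5.5,13) (8,10) (19,9) (17,20) (13,39.5) (6.5,40)
edge 0: (1.5,26.5)→(5.5,13)  cross = 1.5·13 − 5.5·26.5 = -126.2500; (r_i+r_j)·cross = 7·-126.2500 = -883.7500
edge 1: (5.5,13)→(8,10)  cross = 5.5·10 − 8·13 = -49.0000; (r_i+r_j)·cross = 13.5·-49.0000 = -661.5000
edge 2: (8,10)→(19,9)  cross = 8·9 − 19·10 = -118.0000; (r_i+r_j)·cross = 27·-118.0000 = -3186.0000
edge 3: (19,9)→(17,20)  cross = 19·20 − 17·9 = 227.0000; (r_i+r_j)·cross = 36·227.0000 = 8172.0000
edge 4: (17,20)→(13,39.5)  cross = 17·39.5 − 13·20 = 411.5000; (r_i+r_j)·cross = 30·411.5000 = 12345.0000
edge 5: (13,39.5)→(6.5,40)  cross = 13·40 − 6.5·39.5 = 263.2500; (r_i+r_j)·cross = 19.5·263.2500 = 5133.3750
edge 6: (6.5,40)→(1.5,26.5)  cross = 6.5·26.5 − 1.5·40 = 112.2500; (r_i+r_j)·cross = 8·112.2500 = 898.0000
Σcross = 720.7500 → A = |Σcross|/2 = 360.3750 mm²
Σ(r_i+r_j)·cross = 21817.1250 → first moment M = |Σ|/6 = 3636.1875
R_c = M/A = 3636.1875/360.3750 = 10.0900 mm
θ = 80° = 1.396263 rad
V = θ·R_c·A = 1.396263·10.0900·360.3750 = 5077.076 mm³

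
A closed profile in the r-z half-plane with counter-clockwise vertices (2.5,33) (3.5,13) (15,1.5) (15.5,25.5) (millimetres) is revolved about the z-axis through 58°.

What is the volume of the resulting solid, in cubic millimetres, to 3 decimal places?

Volume = 2532.119 mm³

Profile (r,z), 4 vertices: (2.5,33) (3.5,13) (15,1.5) (15.5,25.5)
edge 0: (2.5,33)→(3.5,13)  cross = 2.5·13 − 3.5·33 = -83.0000; (r_i+r_j)·cross = 6·-83.0000 = -498.0000
edge 1: (3.5,13)→(15,1.5)  cross = 3.5·1.5 − 15·13 = -189.7500; (r_i+r_j)·cross = 18.5·-189.7500 = -3510.3750
edge 2: (15,1.5)→(15.5,25.5)  cross = 15·25.5 − 15.5·1.5 = 359.2500; (r_i+r_j)·cross = 30.5·359.2500 = 10957.1250
edge 3: (15.5,25.5)→(2.5,33)  cross = 15.5·33 − 2.5·25.5 = 447.7500; (r_i+r_j)·cross = 18·447.7500 = 8059.5000
Σcross = 534.2500 → A = |Σcross|/2 = 267.1250 mm²
Σ(r_i+r_j)·cross = 15008.2500 → first moment M = |Σ|/6 = 2501.3750
R_c = M/A = 2501.3750/267.1250 = 9.3641 mm
θ = 58° = 1.012291 rad
V = θ·R_c·A = 1.012291·9.3641·267.1250 = 2532.119 mm³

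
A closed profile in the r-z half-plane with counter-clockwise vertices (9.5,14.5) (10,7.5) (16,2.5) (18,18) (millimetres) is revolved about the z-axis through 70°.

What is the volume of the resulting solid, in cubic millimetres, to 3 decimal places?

Volume = 1390.507 mm³

Profile (r,z), 4 vertices: (9.5,14.5) (10,7.5) (16,2.5) (18,18)
edge 0: (9.5,14.5)→(10,7.5)  cross = 9.5·7.5 − 10·14.5 = -73.7500; (r_i+r_j)·cross = 19.5·-73.7500 = -1438.1250
edge 1: (10,7.5)→(16,2.5)  cross = 10·2.5 − 16·7.5 = -95.0000; (r_i+r_j)·cross = 26·-95.0000 = -2470.0000
edge 2: (16,2.5)→(18,18)  cross = 16·18 − 18·2.5 = 243.0000; (r_i+r_j)·cross = 34·243.0000 = 8262.0000
edge 3: (18,18)→(9.5,14.5)  cross = 18·14.5 − 9.5·18 = 90.0000; (r_i+r_j)·cross = 27.5·90.0000 = 2475.0000
Σcross = 164.2500 → A = |Σcross|/2 = 82.1250 mm²
Σ(r_i+r_j)·cross = 6828.8750 → first moment M = |Σ|/6 = 1138.1458
R_c = M/A = 1138.1458/82.1250 = 13.8587 mm
θ = 70° = 1.221730 rad
V = θ·R_c·A = 1.221730·13.8587·82.1250 = 1390.507 mm³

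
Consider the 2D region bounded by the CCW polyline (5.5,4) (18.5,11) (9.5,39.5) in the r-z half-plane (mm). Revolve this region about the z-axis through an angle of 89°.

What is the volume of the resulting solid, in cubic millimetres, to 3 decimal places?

Volume = 3759.673 mm³

Profile (r,z), 3 vertices: (5.5,4) (18.5,11) (9.5,39.5)
edge 0: (5.5,4)→(18.5,11)  cross = 5.5·11 − 18.5·4 = -13.5000; (r_i+r_j)·cross = 24·-13.5000 = -324.0000
edge 1: (18.5,11)→(9.5,39.5)  cross = 18.5·39.5 − 9.5·11 = 626.2500; (r_i+r_j)·cross = 28·626.2500 = 17535.0000
edge 2: (9.5,39.5)→(5.5,4)  cross = 9.5·4 − 5.5·39.5 = -179.2500; (r_i+r_j)·cross = 15·-179.2500 = -2688.7500
Σcross = 433.5000 → A = |Σcross|/2 = 216.7500 mm²
Σ(r_i+r_j)·cross = 14522.2500 → first moment M = |Σ|/6 = 2420.3750
R_c = M/A = 2420.3750/216.7500 = 11.1667 mm
θ = 89° = 1.553343 rad
V = θ·R_c·A = 1.553343·11.1667·216.7500 = 3759.673 mm³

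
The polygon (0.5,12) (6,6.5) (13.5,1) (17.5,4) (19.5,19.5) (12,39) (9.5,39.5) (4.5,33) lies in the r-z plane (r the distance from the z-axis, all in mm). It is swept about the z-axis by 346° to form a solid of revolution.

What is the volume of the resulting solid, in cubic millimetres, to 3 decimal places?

Volume = 29921.190 mm³

Profile (r,z), 8 vertices: (0.5,12) (6,6.5) (13.5,1) (17.5,4) (19.5,19.5) (12,39) (9.5,39.5) (4.5,33)
edge 0: (0.5,12)→(6,6.5)  cross = 0.5·6.5 − 6·12 = -68.7500; (r_i+r_j)·cross = 6.5·-68.7500 = -446.8750
edge 1: (6,6.5)→(13.5,1)  cross = 6·1 − 13.5·6.5 = -81.7500; (r_i+r_j)·cross = 19.5·-81.7500 = -1594.1250
edge 2: (13.5,1)→(17.5,4)  cross = 13.5·4 − 17.5·1 = 36.5000; (r_i+r_j)·cross = 31·36.5000 = 1131.5000
edge 3: (17.5,4)→(19.5,19.5)  cross = 17.5·19.5 − 19.5·4 = 263.2500; (r_i+r_j)·cross = 37·263.2500 = 9740.2500
edge 4: (19.5,19.5)→(12,39)  cross = 19.5·39 − 12·19.5 = 526.5000; (r_i+r_j)·cross = 31.5·526.5000 = 16584.7500
edge 5: (12,39)→(9.5,39.5)  cross = 12·39.5 − 9.5·39 = 103.5000; (r_i+r_j)·cross = 21.5·103.5000 = 2225.2500
edge 6: (9.5,39.5)→(4.5,33)  cross = 9.5·33 − 4.5·39.5 = 135.7500; (r_i+r_j)·cross = 14·135.7500 = 1900.5000
edge 7: (4.5,33)→(0.5,12)  cross = 4.5·12 − 0.5·33 = 37.5000; (r_i+r_j)·cross = 5·37.5000 = 187.5000
Σcross = 952.5000 → A = |Σcross|/2 = 476.2500 mm²
Σ(r_i+r_j)·cross = 29728.7500 → first moment M = |Σ|/6 = 4954.7917
R_c = M/A = 4954.7917/476.2500 = 10.4038 mm
θ = 346° = 6.038839 rad
V = θ·R_c·A = 6.038839·10.4038·476.2500 = 29921.190 mm³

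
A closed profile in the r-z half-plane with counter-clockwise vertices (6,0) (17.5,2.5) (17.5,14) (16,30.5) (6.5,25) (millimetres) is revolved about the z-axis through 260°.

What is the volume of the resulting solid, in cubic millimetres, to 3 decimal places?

Profile (r,z), 5 vertices: (6,0) (17.5,2.5) (17.5,14) (16,30.5) (6.5,25)
edge 0: (6,0)→(17.5,2.5)  cross = 6·2.5 − 17.5·0 = 15.0000; (r_i+r_j)·cross = 23.5·15.0000 = 352.5000
edge 1: (17.5,2.5)→(17.5,14)  cross = 17.5·14 − 17.5·2.5 = 201.2500; (r_i+r_j)·cross = 35·201.2500 = 7043.7500
edge 2: (17.5,14)→(16,30.5)  cross = 17.5·30.5 − 16·14 = 309.7500; (r_i+r_j)·cross = 33.5·309.7500 = 10376.6250
edge 3: (16,30.5)→(6.5,25)  cross = 16·25 − 6.5·30.5 = 201.7500; (r_i+r_j)·cross = 22.5·201.7500 = 4539.3750
edge 4: (6.5,25)→(6,0)  cross = 6.5·0 − 6·25 = -150.0000; (r_i+r_j)·cross = 12.5·-150.0000 = -1875.0000
Σcross = 577.7500 → A = |Σcross|/2 = 288.8750 mm²
Σ(r_i+r_j)·cross = 20437.2500 → first moment M = |Σ|/6 = 3406.2083
R_c = M/A = 3406.2083/288.8750 = 11.7913 mm
θ = 260° = 4.537856 rad
V = θ·R_c·A = 4.537856·11.7913·288.8750 = 15456.883 mm³

Volume = 15456.883 mm³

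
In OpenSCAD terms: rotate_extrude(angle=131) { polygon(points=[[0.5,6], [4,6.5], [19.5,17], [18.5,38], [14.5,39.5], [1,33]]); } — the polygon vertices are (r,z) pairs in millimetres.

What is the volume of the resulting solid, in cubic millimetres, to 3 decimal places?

Profile (r,z), 6 vertices: (0.5,6) (4,6.5) (19.5,17) (18.5,38) (14.5,39.5) (1,33)
edge 0: (0.5,6)→(4,6.5)  cross = 0.5·6.5 − 4·6 = -20.7500; (r_i+r_j)·cross = 4.5·-20.7500 = -93.3750
edge 1: (4,6.5)→(19.5,17)  cross = 4·17 − 19.5·6.5 = -58.7500; (r_i+r_j)·cross = 23.5·-58.7500 = -1380.6250
edge 2: (19.5,17)→(18.5,38)  cross = 19.5·38 − 18.5·17 = 426.5000; (r_i+r_j)·cross = 38·426.5000 = 16207.0000
edge 3: (18.5,38)→(14.5,39.5)  cross = 18.5·39.5 − 14.5·38 = 179.7500; (r_i+r_j)·cross = 33·179.7500 = 5931.7500
edge 4: (14.5,39.5)→(1,33)  cross = 14.5·33 − 1·39.5 = 439.0000; (r_i+r_j)·cross = 15.5·439.0000 = 6804.5000
edge 5: (1,33)→(0.5,6)  cross = 1·6 − 0.5·33 = -10.5000; (r_i+r_j)·cross = 1.5·-10.5000 = -15.7500
Σcross = 955.2500 → A = |Σcross|/2 = 477.6250 mm²
Σ(r_i+r_j)·cross = 27453.5000 → first moment M = |Σ|/6 = 4575.5833
R_c = M/A = 4575.5833/477.6250 = 9.5799 mm
θ = 131° = 2.286381 rad
V = θ·R_c·A = 2.286381·9.5799·477.6250 = 10461.528 mm³

Volume = 10461.528 mm³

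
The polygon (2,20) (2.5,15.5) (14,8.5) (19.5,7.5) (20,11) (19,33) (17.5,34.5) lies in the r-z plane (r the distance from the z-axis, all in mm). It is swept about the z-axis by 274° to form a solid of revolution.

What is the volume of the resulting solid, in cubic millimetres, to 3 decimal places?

Volume = 18421.640 mm³

Profile (r,z), 7 vertices: (2,20) (2.5,15.5) (14,8.5) (19.5,7.5) (20,11) (19,33) (17.5,34.5)
edge 0: (2,20)→(2.5,15.5)  cross = 2·15.5 − 2.5·20 = -19.0000; (r_i+r_j)·cross = 4.5·-19.0000 = -85.5000
edge 1: (2.5,15.5)→(14,8.5)  cross = 2.5·8.5 − 14·15.5 = -195.7500; (r_i+r_j)·cross = 16.5·-195.7500 = -3229.8750
edge 2: (14,8.5)→(19.5,7.5)  cross = 14·7.5 − 19.5·8.5 = -60.7500; (r_i+r_j)·cross = 33.5·-60.7500 = -2035.1250
edge 3: (19.5,7.5)→(20,11)  cross = 19.5·11 − 20·7.5 = 64.5000; (r_i+r_j)·cross = 39.5·64.5000 = 2547.7500
edge 4: (20,11)→(19,33)  cross = 20·33 − 19·11 = 451.0000; (r_i+r_j)·cross = 39·451.0000 = 17589.0000
edge 5: (19,33)→(17.5,34.5)  cross = 19·34.5 − 17.5·33 = 78.0000; (r_i+r_j)·cross = 36.5·78.0000 = 2847.0000
edge 6: (17.5,34.5)→(2,20)  cross = 17.5·20 − 2·34.5 = 281.0000; (r_i+r_j)·cross = 19.5·281.0000 = 5479.5000
Σcross = 599.0000 → A = |Σcross|/2 = 299.5000 mm²
Σ(r_i+r_j)·cross = 23112.7500 → first moment M = |Σ|/6 = 3852.1250
R_c = M/A = 3852.1250/299.5000 = 12.8619 mm
θ = 274° = 4.782202 rad
V = θ·R_c·A = 4.782202·12.8619·299.5000 = 18421.640 mm³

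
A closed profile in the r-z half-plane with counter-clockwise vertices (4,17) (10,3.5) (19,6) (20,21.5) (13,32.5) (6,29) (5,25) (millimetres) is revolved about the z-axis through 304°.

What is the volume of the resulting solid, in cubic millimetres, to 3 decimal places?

Volume = 21650.763 mm³

Profile (r,z), 7 vertices: (4,17) (10,3.5) (19,6) (20,21.5) (13,32.5) (6,29) (5,25)
edge 0: (4,17)→(10,3.5)  cross = 4·3.5 − 10·17 = -156.0000; (r_i+r_j)·cross = 14·-156.0000 = -2184.0000
edge 1: (10,3.5)→(19,6)  cross = 10·6 − 19·3.5 = -6.5000; (r_i+r_j)·cross = 29·-6.5000 = -188.5000
edge 2: (19,6)→(20,21.5)  cross = 19·21.5 − 20·6 = 288.5000; (r_i+r_j)·cross = 39·288.5000 = 11251.5000
edge 3: (20,21.5)→(13,32.5)  cross = 20·32.5 − 13·21.5 = 370.5000; (r_i+r_j)·cross = 33·370.5000 = 12226.5000
edge 4: (13,32.5)→(6,29)  cross = 13·29 − 6·32.5 = 182.0000; (r_i+r_j)·cross = 19·182.0000 = 3458.0000
edge 5: (6,29)→(5,25)  cross = 6·25 − 5·29 = 5.0000; (r_i+r_j)·cross = 11·5.0000 = 55.0000
edge 6: (5,25)→(4,17)  cross = 5·17 − 4·25 = -15.0000; (r_i+r_j)·cross = 9·-15.0000 = -135.0000
Σcross = 668.5000 → A = |Σcross|/2 = 334.2500 mm²
Σ(r_i+r_j)·cross = 24483.5000 → first moment M = |Σ|/6 = 4080.5833
R_c = M/A = 4080.5833/334.2500 = 12.2082 mm
θ = 304° = 5.305801 rad
V = θ·R_c·A = 5.305801·12.2082·334.2500 = 21650.763 mm³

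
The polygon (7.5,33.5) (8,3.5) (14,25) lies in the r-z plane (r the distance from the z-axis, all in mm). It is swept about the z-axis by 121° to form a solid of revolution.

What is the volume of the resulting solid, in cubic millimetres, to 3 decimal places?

Profile (r,z), 3 vertices: (7.5,33.5) (8,3.5) (14,25)
edge 0: (7.5,33.5)→(8,3.5)  cross = 7.5·3.5 − 8·33.5 = -241.7500; (r_i+r_j)·cross = 15.5·-241.7500 = -3747.1250
edge 1: (8,3.5)→(14,25)  cross = 8·25 − 14·3.5 = 151.0000; (r_i+r_j)·cross = 22·151.0000 = 3322.0000
edge 2: (14,25)→(7.5,33.5)  cross = 14·33.5 − 7.5·25 = 281.5000; (r_i+r_j)·cross = 21.5·281.5000 = 6052.2500
Σcross = 190.7500 → A = |Σcross|/2 = 95.3750 mm²
Σ(r_i+r_j)·cross = 5627.1250 → first moment M = |Σ|/6 = 937.8542
R_c = M/A = 937.8542/95.3750 = 9.8333 mm
θ = 121° = 2.111848 rad
V = θ·R_c·A = 2.111848·9.8333·95.3750 = 1980.606 mm³

Volume = 1980.606 mm³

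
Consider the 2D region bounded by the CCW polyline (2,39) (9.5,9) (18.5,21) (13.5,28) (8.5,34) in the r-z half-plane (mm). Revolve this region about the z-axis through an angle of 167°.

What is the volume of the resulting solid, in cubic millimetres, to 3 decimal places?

Profile (r,z), 5 vertices: (2,39) (9.5,9) (18.5,21) (13.5,28) (8.5,34)
edge 0: (2,39)→(9.5,9)  cross = 2·9 − 9.5·39 = -352.5000; (r_i+r_j)·cross = 11.5·-352.5000 = -4053.7500
edge 1: (9.5,9)→(18.5,21)  cross = 9.5·21 − 18.5·9 = 33.0000; (r_i+r_j)·cross = 28·33.0000 = 924.0000
edge 2: (18.5,21)→(13.5,28)  cross = 18.5·28 − 13.5·21 = 234.5000; (r_i+r_j)·cross = 32·234.5000 = 7504.0000
edge 3: (13.5,28)→(8.5,34)  cross = 13.5·34 − 8.5·28 = 221.0000; (r_i+r_j)·cross = 22·221.0000 = 4862.0000
edge 4: (8.5,34)→(2,39)  cross = 8.5·39 − 2·34 = 263.5000; (r_i+r_j)·cross = 10.5·263.5000 = 2766.7500
Σcross = 399.5000 → A = |Σcross|/2 = 199.7500 mm²
Σ(r_i+r_j)·cross = 12003.0000 → first moment M = |Σ|/6 = 2000.5000
R_c = M/A = 2000.5000/199.7500 = 10.0150 mm
θ = 167° = 2.914700 rad
V = θ·R_c·A = 2.914700·10.0150·199.7500 = 5830.857 mm³

Volume = 5830.857 mm³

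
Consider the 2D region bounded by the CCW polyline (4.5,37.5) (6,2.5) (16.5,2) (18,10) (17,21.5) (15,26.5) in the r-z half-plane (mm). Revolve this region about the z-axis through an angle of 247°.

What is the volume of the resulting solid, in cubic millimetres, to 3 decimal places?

Volume = 15722.352 mm³

Profile (r,z), 6 vertices: (4.5,37.5) (6,2.5) (16.5,2) (18,10) (17,21.5) (15,26.5)
edge 0: (4.5,37.5)→(6,2.5)  cross = 4.5·2.5 − 6·37.5 = -213.7500; (r_i+r_j)·cross = 10.5·-213.7500 = -2244.3750
edge 1: (6,2.5)→(16.5,2)  cross = 6·2 − 16.5·2.5 = -29.2500; (r_i+r_j)·cross = 22.5·-29.2500 = -658.1250
edge 2: (16.5,2)→(18,10)  cross = 16.5·10 − 18·2 = 129.0000; (r_i+r_j)·cross = 34.5·129.0000 = 4450.5000
edge 3: (18,10)→(17,21.5)  cross = 18·21.5 − 17·10 = 217.0000; (r_i+r_j)·cross = 35·217.0000 = 7595.0000
edge 4: (17,21.5)→(15,26.5)  cross = 17·26.5 − 15·21.5 = 128.0000; (r_i+r_j)·cross = 32·128.0000 = 4096.0000
edge 5: (15,26.5)→(4.5,37.5)  cross = 15·37.5 − 4.5·26.5 = 443.2500; (r_i+r_j)·cross = 19.5·443.2500 = 8643.3750
Σcross = 674.2500 → A = |Σcross|/2 = 337.1250 mm²
Σ(r_i+r_j)·cross = 21882.3750 → first moment M = |Σ|/6 = 3647.0625
R_c = M/A = 3647.0625/337.1250 = 10.8181 mm
θ = 247° = 4.310963 rad
V = θ·R_c·A = 4.310963·10.8181·337.1250 = 15722.352 mm³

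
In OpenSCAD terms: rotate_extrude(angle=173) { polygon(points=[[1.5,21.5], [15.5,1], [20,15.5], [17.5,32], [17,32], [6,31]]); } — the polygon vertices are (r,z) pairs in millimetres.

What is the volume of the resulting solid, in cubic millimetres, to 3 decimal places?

Volume = 12522.036 mm³

Profile (r,z), 6 vertices: (1.5,21.5) (15.5,1) (20,15.5) (17.5,32) (17,32) (6,31)
edge 0: (1.5,21.5)→(15.5,1)  cross = 1.5·1 − 15.5·21.5 = -331.7500; (r_i+r_j)·cross = 17·-331.7500 = -5639.7500
edge 1: (15.5,1)→(20,15.5)  cross = 15.5·15.5 − 20·1 = 220.2500; (r_i+r_j)·cross = 35.5·220.2500 = 7818.8750
edge 2: (20,15.5)→(17.5,32)  cross = 20·32 − 17.5·15.5 = 368.7500; (r_i+r_j)·cross = 37.5·368.7500 = 13828.1250
edge 3: (17.5,32)→(17,32)  cross = 17.5·32 − 17·32 = 16.0000; (r_i+r_j)·cross = 34.5·16.0000 = 552.0000
edge 4: (17,32)→(6,31)  cross = 17·31 − 6·32 = 335.0000; (r_i+r_j)·cross = 23·335.0000 = 7705.0000
edge 5: (6,31)→(1.5,21.5)  cross = 6·21.5 − 1.5·31 = 82.5000; (r_i+r_j)·cross = 7.5·82.5000 = 618.7500
Σcross = 690.7500 → A = |Σcross|/2 = 345.3750 mm²
Σ(r_i+r_j)·cross = 24883.0000 → first moment M = |Σ|/6 = 4147.1667
R_c = M/A = 4147.1667/345.3750 = 12.0077 mm
θ = 173° = 3.019420 rad
V = θ·R_c·A = 3.019420·12.0077·345.3750 = 12522.036 mm³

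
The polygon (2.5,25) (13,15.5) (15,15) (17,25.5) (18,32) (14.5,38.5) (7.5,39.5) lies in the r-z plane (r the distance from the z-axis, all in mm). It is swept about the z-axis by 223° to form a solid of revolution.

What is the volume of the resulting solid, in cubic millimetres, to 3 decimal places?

Profile (r,z), 7 vertices: (2.5,25) (13,15.5) (15,15) (17,25.5) (18,32) (14.5,38.5) (7.5,39.5)
edge 0: (2.5,25)→(13,15.5)  cross = 2.5·15.5 − 13·25 = -286.2500; (r_i+r_j)·cross = 15.5·-286.2500 = -4436.8750
edge 1: (13,15.5)→(15,15)  cross = 13·15 − 15·15.5 = -37.5000; (r_i+r_j)·cross = 28·-37.5000 = -1050.0000
edge 2: (15,15)→(17,25.5)  cross = 15·25.5 − 17·15 = 127.5000; (r_i+r_j)·cross = 32·127.5000 = 4080.0000
edge 3: (17,25.5)→(18,32)  cross = 17·32 − 18·25.5 = 85.0000; (r_i+r_j)·cross = 35·85.0000 = 2975.0000
edge 4: (18,32)→(14.5,38.5)  cross = 18·38.5 − 14.5·32 = 229.0000; (r_i+r_j)·cross = 32.5·229.0000 = 7442.5000
edge 5: (14.5,38.5)→(7.5,39.5)  cross = 14.5·39.5 − 7.5·38.5 = 284.0000; (r_i+r_j)·cross = 22·284.0000 = 6248.0000
edge 6: (7.5,39.5)→(2.5,25)  cross = 7.5·25 − 2.5·39.5 = 88.7500; (r_i+r_j)·cross = 10·88.7500 = 887.5000
Σcross = 490.5000 → A = |Σcross|/2 = 245.2500 mm²
Σ(r_i+r_j)·cross = 16146.1250 → first moment M = |Σ|/6 = 2691.0208
R_c = M/A = 2691.0208/245.2500 = 10.9726 mm
θ = 223° = 3.892084 rad
V = θ·R_c·A = 3.892084·10.9726·245.2500 = 10473.680 mm³

Volume = 10473.680 mm³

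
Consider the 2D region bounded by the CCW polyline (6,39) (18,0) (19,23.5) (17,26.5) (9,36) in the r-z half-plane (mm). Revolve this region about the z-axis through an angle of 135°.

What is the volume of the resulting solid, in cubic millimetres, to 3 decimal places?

Profile (r,z), 5 vertices: (6,39) (18,0) (19,23.5) (17,26.5) (9,36)
edge 0: (6,39)→(18,0)  cross = 6·0 − 18·39 = -702.0000; (r_i+r_j)·cross = 24·-702.0000 = -16848.0000
edge 1: (18,0)→(19,23.5)  cross = 18·23.5 − 19·0 = 423.0000; (r_i+r_j)·cross = 37·423.0000 = 15651.0000
edge 2: (19,23.5)→(17,26.5)  cross = 19·26.5 − 17·23.5 = 104.0000; (r_i+r_j)·cross = 36·104.0000 = 3744.0000
edge 3: (17,26.5)→(9,36)  cross = 17·36 − 9·26.5 = 373.5000; (r_i+r_j)·cross = 26·373.5000 = 9711.0000
edge 4: (9,36)→(6,39)  cross = 9·39 − 6·36 = 135.0000; (r_i+r_j)·cross = 15·135.0000 = 2025.0000
Σcross = 333.5000 → A = |Σcross|/2 = 166.7500 mm²
Σ(r_i+r_j)·cross = 14283.0000 → first moment M = |Σ|/6 = 2380.5000
R_c = M/A = 2380.5000/166.7500 = 14.2759 mm
θ = 135° = 2.356194 rad
V = θ·R_c·A = 2.356194·14.2759·166.7500 = 5608.921 mm³

Volume = 5608.921 mm³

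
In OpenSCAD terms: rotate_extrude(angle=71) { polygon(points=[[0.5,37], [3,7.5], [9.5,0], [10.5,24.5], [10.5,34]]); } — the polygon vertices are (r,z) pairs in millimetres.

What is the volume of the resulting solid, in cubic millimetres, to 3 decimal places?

Profile (r,z), 5 vertices: (0.5,37) (3,7.5) (9.5,0) (10.5,24.5) (10.5,34)
edge 0: (0.5,37)→(3,7.5)  cross = 0.5·7.5 − 3·37 = -107.2500; (r_i+r_j)·cross = 3.5·-107.2500 = -375.3750
edge 1: (3,7.5)→(9.5,0)  cross = 3·0 − 9.5·7.5 = -71.2500; (r_i+r_j)·cross = 12.5·-71.2500 = -890.6250
edge 2: (9.5,0)→(10.5,24.5)  cross = 9.5·24.5 − 10.5·0 = 232.7500; (r_i+r_j)·cross = 20·232.7500 = 4655.0000
edge 3: (10.5,24.5)→(10.5,34)  cross = 10.5·34 − 10.5·24.5 = 99.7500; (r_i+r_j)·cross = 21·99.7500 = 2094.7500
edge 4: (10.5,34)→(0.5,37)  cross = 10.5·37 − 0.5·34 = 371.5000; (r_i+r_j)·cross = 11·371.5000 = 4086.5000
Σcross = 525.5000 → A = |Σcross|/2 = 262.7500 mm²
Σ(r_i+r_j)·cross = 9570.2500 → first moment M = |Σ|/6 = 1595.0417
R_c = M/A = 1595.0417/262.7500 = 6.0706 mm
θ = 71° = 1.239184 rad
V = θ·R_c·A = 1.239184·6.0706·262.7500 = 1976.550 mm³

Volume = 1976.550 mm³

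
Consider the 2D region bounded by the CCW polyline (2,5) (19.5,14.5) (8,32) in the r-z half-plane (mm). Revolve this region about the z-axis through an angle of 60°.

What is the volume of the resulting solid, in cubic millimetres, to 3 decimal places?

Volume = 2139.294 mm³

Profile (r,z), 3 vertices: (2,5) (19.5,14.5) (8,32)
edge 0: (2,5)→(19.5,14.5)  cross = 2·14.5 − 19.5·5 = -68.5000; (r_i+r_j)·cross = 21.5·-68.5000 = -1472.7500
edge 1: (19.5,14.5)→(8,32)  cross = 19.5·32 − 8·14.5 = 508.0000; (r_i+r_j)·cross = 27.5·508.0000 = 13970.0000
edge 2: (8,32)→(2,5)  cross = 8·5 − 2·32 = -24.0000; (r_i+r_j)·cross = 10·-24.0000 = -240.0000
Σcross = 415.5000 → A = |Σcross|/2 = 207.7500 mm²
Σ(r_i+r_j)·cross = 12257.2500 → first moment M = |Σ|/6 = 2042.8750
R_c = M/A = 2042.8750/207.7500 = 9.8333 mm
θ = 60° = 1.047198 rad
V = θ·R_c·A = 1.047198·9.8333·207.7500 = 2139.294 mm³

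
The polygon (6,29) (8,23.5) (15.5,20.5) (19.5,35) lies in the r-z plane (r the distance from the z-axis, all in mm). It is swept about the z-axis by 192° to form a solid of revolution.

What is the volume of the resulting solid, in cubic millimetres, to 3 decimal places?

Profile (r,z), 4 vertices: (6,29) (8,23.5) (15.5,20.5) (19.5,35)
edge 0: (6,29)→(8,23.5)  cross = 6·23.5 − 8·29 = -91.0000; (r_i+r_j)·cross = 14·-91.0000 = -1274.0000
edge 1: (8,23.5)→(15.5,20.5)  cross = 8·20.5 − 15.5·23.5 = -200.2500; (r_i+r_j)·cross = 23.5·-200.2500 = -4705.8750
edge 2: (15.5,20.5)→(19.5,35)  cross = 15.5·35 − 19.5·20.5 = 142.7500; (r_i+r_j)·cross = 35·142.7500 = 4996.2500
edge 3: (19.5,35)→(6,29)  cross = 19.5·29 − 6·35 = 355.5000; (r_i+r_j)·cross = 25.5·355.5000 = 9065.2500
Σcross = 207.0000 → A = |Σcross|/2 = 103.5000 mm²
Σ(r_i+r_j)·cross = 8081.6250 → first moment M = |Σ|/6 = 1346.9375
R_c = M/A = 1346.9375/103.5000 = 13.0139 mm
θ = 192° = 3.351032 rad
V = θ·R_c·A = 3.351032·13.0139·103.5000 = 4513.631 mm³

Volume = 4513.631 mm³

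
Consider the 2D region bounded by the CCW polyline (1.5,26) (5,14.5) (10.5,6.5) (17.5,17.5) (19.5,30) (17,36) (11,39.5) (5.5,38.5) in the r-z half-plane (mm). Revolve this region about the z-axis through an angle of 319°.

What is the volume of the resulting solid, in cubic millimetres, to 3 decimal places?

Profile (r,z), 8 vertices: (1.5,26) (5,14.5) (10.5,6.5) (17.5,17.5) (19.5,30) (17,36) (11,39.5) (5.5,38.5)
edge 0: (1.5,26)→(5,14.5)  cross = 1.5·14.5 − 5·26 = -108.2500; (r_i+r_j)·cross = 6.5·-108.2500 = -703.6250
edge 1: (5,14.5)→(10.5,6.5)  cross = 5·6.5 − 10.5·14.5 = -119.7500; (r_i+r_j)·cross = 15.5·-119.7500 = -1856.1250
edge 2: (10.5,6.5)→(17.5,17.5)  cross = 10.5·17.5 − 17.5·6.5 = 70.0000; (r_i+r_j)·cross = 28·70.0000 = 1960.0000
edge 3: (17.5,17.5)→(19.5,30)  cross = 17.5·30 − 19.5·17.5 = 183.7500; (r_i+r_j)·cross = 37·183.7500 = 6798.7500
edge 4: (19.5,30)→(17,36)  cross = 19.5·36 − 17·30 = 192.0000; (r_i+r_j)·cross = 36.5·192.0000 = 7008.0000
edge 5: (17,36)→(11,39.5)  cross = 17·39.5 − 11·36 = 275.5000; (r_i+r_j)·cross = 28·275.5000 = 7714.0000
edge 6: (11,39.5)→(5.5,38.5)  cross = 11·38.5 − 5.5·39.5 = 206.2500; (r_i+r_j)·cross = 16.5·206.2500 = 3403.1250
edge 7: (5.5,38.5)→(1.5,26)  cross = 5.5·26 − 1.5·38.5 = 85.2500; (r_i+r_j)·cross = 7·85.2500 = 596.7500
Σcross = 784.7500 → A = |Σcross|/2 = 392.3750 mm²
Σ(r_i+r_j)·cross = 24920.8750 → first moment M = |Σ|/6 = 4153.4792
R_c = M/A = 4153.4792/392.3750 = 10.5855 mm
θ = 319° = 5.567600 rad
V = θ·R_c·A = 5.567600·10.5855·392.3750 = 23124.912 mm³

Volume = 23124.912 mm³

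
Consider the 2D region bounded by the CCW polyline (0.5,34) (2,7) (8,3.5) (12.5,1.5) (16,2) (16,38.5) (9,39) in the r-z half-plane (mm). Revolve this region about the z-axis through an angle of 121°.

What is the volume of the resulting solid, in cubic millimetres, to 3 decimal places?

Volume = 9529.232 mm³

Profile (r,z), 7 vertices: (0.5,34) (2,7) (8,3.5) (12.5,1.5) (16,2) (16,38.5) (9,39)
edge 0: (0.5,34)→(2,7)  cross = 0.5·7 − 2·34 = -64.5000; (r_i+r_j)·cross = 2.5·-64.5000 = -161.2500
edge 1: (2,7)→(8,3.5)  cross = 2·3.5 − 8·7 = -49.0000; (r_i+r_j)·cross = 10·-49.0000 = -490.0000
edge 2: (8,3.5)→(12.5,1.5)  cross = 8·1.5 − 12.5·3.5 = -31.7500; (r_i+r_j)·cross = 20.5·-31.7500 = -650.8750
edge 3: (12.5,1.5)→(16,2)  cross = 12.5·2 − 16·1.5 = 1.0000; (r_i+r_j)·cross = 28.5·1.0000 = 28.5000
edge 4: (16,2)→(16,38.5)  cross = 16·38.5 − 16·2 = 584.0000; (r_i+r_j)·cross = 32·584.0000 = 18688.0000
edge 5: (16,38.5)→(9,39)  cross = 16·39 − 9·38.5 = 277.5000; (r_i+r_j)·cross = 25·277.5000 = 6937.5000
edge 6: (9,39)→(0.5,34)  cross = 9·34 − 0.5·39 = 286.5000; (r_i+r_j)·cross = 9.5·286.5000 = 2721.7500
Σcross = 1003.7500 → A = |Σcross|/2 = 501.8750 mm²
Σ(r_i+r_j)·cross = 27073.6250 → first moment M = |Σ|/6 = 4512.2708
R_c = M/A = 4512.2708/501.8750 = 8.9908 mm
θ = 121° = 2.111848 rad
V = θ·R_c·A = 2.111848·8.9908·501.8750 = 9529.232 mm³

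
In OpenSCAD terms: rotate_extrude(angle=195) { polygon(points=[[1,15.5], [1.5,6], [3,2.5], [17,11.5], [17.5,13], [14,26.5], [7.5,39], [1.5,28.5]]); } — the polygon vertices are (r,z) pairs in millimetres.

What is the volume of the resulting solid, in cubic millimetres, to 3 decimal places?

Profile (r,z), 8 vertices: (1,15.5) (1.5,6) (3,2.5) (17,11.5) (17.5,13) (14,26.5) (7.5,39) (1.5,28.5)
edge 0: (1,15.5)→(1.5,6)  cross = 1·6 − 1.5·15.5 = -17.2500; (r_i+r_j)·cross = 2.5·-17.2500 = -43.1250
edge 1: (1.5,6)→(3,2.5)  cross = 1.5·2.5 − 3·6 = -14.2500; (r_i+r_j)·cross = 4.5·-14.2500 = -64.1250
edge 2: (3,2.5)→(17,11.5)  cross = 3·11.5 − 17·2.5 = -8.0000; (r_i+r_j)·cross = 20·-8.0000 = -160.0000
edge 3: (17,11.5)→(17.5,13)  cross = 17·13 − 17.5·11.5 = 19.7500; (r_i+r_j)·cross = 34.5·19.7500 = 681.3750
edge 4: (17.5,13)→(14,26.5)  cross = 17.5·26.5 − 14·13 = 281.7500; (r_i+r_j)·cross = 31.5·281.7500 = 8875.1250
edge 5: (14,26.5)→(7.5,39)  cross = 14·39 − 7.5·26.5 = 347.2500; (r_i+r_j)·cross = 21.5·347.2500 = 7465.8750
edge 6: (7.5,39)→(1.5,28.5)  cross = 7.5·28.5 − 1.5·39 = 155.2500; (r_i+r_j)·cross = 9·155.2500 = 1397.2500
edge 7: (1.5,28.5)→(1,15.5)  cross = 1.5·15.5 − 1·28.5 = -5.2500; (r_i+r_j)·cross = 2.5·-5.2500 = -13.1250
Σcross = 759.2500 → A = |Σcross|/2 = 379.6250 mm²
Σ(r_i+r_j)·cross = 18139.2500 → first moment M = |Σ|/6 = 3023.2083
R_c = M/A = 3023.2083/379.6250 = 7.9637 mm
θ = 195° = 3.403392 rad
V = θ·R_c·A = 3.403392·7.9637·379.6250 = 10289.163 mm³

Volume = 10289.163 mm³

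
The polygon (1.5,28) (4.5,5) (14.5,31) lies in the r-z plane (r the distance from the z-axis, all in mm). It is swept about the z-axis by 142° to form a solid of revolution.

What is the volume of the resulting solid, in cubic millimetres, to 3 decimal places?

Profile (r,z), 3 vertices: (1.5,28) (4.5,5) (14.5,31)
edge 0: (1.5,28)→(4.5,5)  cross = 1.5·5 − 4.5·28 = -118.5000; (r_i+r_j)·cross = 6·-118.5000 = -711.0000
edge 1: (4.5,5)→(14.5,31)  cross = 4.5·31 − 14.5·5 = 67.0000; (r_i+r_j)·cross = 19·67.0000 = 1273.0000
edge 2: (14.5,31)→(1.5,28)  cross = 14.5·28 − 1.5·31 = 359.5000; (r_i+r_j)·cross = 16·359.5000 = 5752.0000
Σcross = 308.0000 → A = |Σcross|/2 = 154.0000 mm²
Σ(r_i+r_j)·cross = 6314.0000 → first moment M = |Σ|/6 = 1052.3333
R_c = M/A = 1052.3333/154.0000 = 6.8333 mm
θ = 142° = 2.478368 rad
V = θ·R_c·A = 2.478368·6.8333·154.0000 = 2608.069 mm³

Volume = 2608.069 mm³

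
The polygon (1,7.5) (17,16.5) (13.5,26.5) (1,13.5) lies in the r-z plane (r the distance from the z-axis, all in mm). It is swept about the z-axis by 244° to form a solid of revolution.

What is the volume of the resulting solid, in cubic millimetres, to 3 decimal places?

Volume = 5106.598 mm³

Profile (r,z), 4 vertices: (1,7.5) (17,16.5) (13.5,26.5) (1,13.5)
edge 0: (1,7.5)→(17,16.5)  cross = 1·16.5 − 17·7.5 = -111.0000; (r_i+r_j)·cross = 18·-111.0000 = -1998.0000
edge 1: (17,16.5)→(13.5,26.5)  cross = 17·26.5 − 13.5·16.5 = 227.7500; (r_i+r_j)·cross = 30.5·227.7500 = 6946.3750
edge 2: (13.5,26.5)→(1,13.5)  cross = 13.5·13.5 − 1·26.5 = 155.7500; (r_i+r_j)·cross = 14.5·155.7500 = 2258.3750
edge 3: (1,13.5)→(1,7.5)  cross = 1·7.5 − 1·13.5 = -6.0000; (r_i+r_j)·cross = 2·-6.0000 = -12.0000
Σcross = 266.5000 → A = |Σcross|/2 = 133.2500 mm²
Σ(r_i+r_j)·cross = 7194.7500 → first moment M = |Σ|/6 = 1199.1250
R_c = M/A = 1199.1250/133.2500 = 8.9991 mm
θ = 244° = 4.258603 rad
V = θ·R_c·A = 4.258603·8.9991·133.2500 = 5106.598 mm³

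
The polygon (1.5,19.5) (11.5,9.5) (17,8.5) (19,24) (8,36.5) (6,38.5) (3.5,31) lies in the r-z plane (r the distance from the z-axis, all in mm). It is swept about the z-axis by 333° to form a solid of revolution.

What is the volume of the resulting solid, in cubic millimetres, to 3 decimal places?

Volume = 19091.517 mm³

Profile (r,z), 7 vertices: (1.5,19.5) (11.5,9.5) (17,8.5) (19,24) (8,36.5) (6,38.5) (3.5,31)
edge 0: (1.5,19.5)→(11.5,9.5)  cross = 1.5·9.5 − 11.5·19.5 = -210.0000; (r_i+r_j)·cross = 13·-210.0000 = -2730.0000
edge 1: (11.5,9.5)→(17,8.5)  cross = 11.5·8.5 − 17·9.5 = -63.7500; (r_i+r_j)·cross = 28.5·-63.7500 = -1816.8750
edge 2: (17,8.5)→(19,24)  cross = 17·24 − 19·8.5 = 246.5000; (r_i+r_j)·cross = 36·246.5000 = 8874.0000
edge 3: (19,24)→(8,36.5)  cross = 19·36.5 − 8·24 = 501.5000; (r_i+r_j)·cross = 27·501.5000 = 13540.5000
edge 4: (8,36.5)→(6,38.5)  cross = 8·38.5 − 6·36.5 = 89.0000; (r_i+r_j)·cross = 14·89.0000 = 1246.0000
edge 5: (6,38.5)→(3.5,31)  cross = 6·31 − 3.5·38.5 = 51.2500; (r_i+r_j)·cross = 9.5·51.2500 = 486.8750
edge 6: (3.5,31)→(1.5,19.5)  cross = 3.5·19.5 − 1.5·31 = 21.7500; (r_i+r_j)·cross = 5·21.7500 = 108.7500
Σcross = 636.2500 → A = |Σcross|/2 = 318.1250 mm²
Σ(r_i+r_j)·cross = 19709.2500 → first moment M = |Σ|/6 = 3284.8750
R_c = M/A = 3284.8750/318.1250 = 10.3257 mm
θ = 333° = 5.811946 rad
V = θ·R_c·A = 5.811946·10.3257·318.1250 = 19091.517 mm³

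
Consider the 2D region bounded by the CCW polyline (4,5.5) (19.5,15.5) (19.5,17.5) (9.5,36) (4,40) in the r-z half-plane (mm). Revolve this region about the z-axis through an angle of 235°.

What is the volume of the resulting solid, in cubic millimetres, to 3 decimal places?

Profile (r,z), 5 vertices: (4,5.5) (19.5,15.5) (19.5,17.5) (9.5,36) (4,40)
edge 0: (4,5.5)→(19.5,15.5)  cross = 4·15.5 − 19.5·5.5 = -45.2500; (r_i+r_j)·cross = 23.5·-45.2500 = -1063.3750
edge 1: (19.5,15.5)→(19.5,17.5)  cross = 19.5·17.5 − 19.5·15.5 = 39.0000; (r_i+r_j)·cross = 39·39.0000 = 1521.0000
edge 2: (19.5,17.5)→(9.5,36)  cross = 19.5·36 − 9.5·17.5 = 535.7500; (r_i+r_j)·cross = 29·535.7500 = 15536.7500
edge 3: (9.5,36)→(4,40)  cross = 9.5·40 − 4·36 = 236.0000; (r_i+r_j)·cross = 13.5·236.0000 = 3186.0000
edge 4: (4,40)→(4,5.5)  cross = 4·5.5 − 4·40 = -138.0000; (r_i+r_j)·cross = 8·-138.0000 = -1104.0000
Σcross = 627.5000 → A = |Σcross|/2 = 313.7500 mm²
Σ(r_i+r_j)·cross = 18076.3750 → first moment M = |Σ|/6 = 3012.7292
R_c = M/A = 3012.7292/313.7500 = 9.6023 mm
θ = 235° = 4.101524 rad
V = θ·R_c·A = 4.101524·9.6023·313.7500 = 12356.780 mm³

Volume = 12356.780 mm³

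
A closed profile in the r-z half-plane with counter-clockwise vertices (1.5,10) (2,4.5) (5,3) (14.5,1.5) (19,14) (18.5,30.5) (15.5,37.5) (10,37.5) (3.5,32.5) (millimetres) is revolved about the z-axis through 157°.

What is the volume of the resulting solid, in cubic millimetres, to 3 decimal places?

Profile (r,z), 9 vertices: (1.5,10) (2,4.5) (5,3) (14.5,1.5) (19,14) (18.5,30.5) (15.5,37.5) (10,37.5) (3.5,32.5)
edge 0: (1.5,10)→(2,4.5)  cross = 1.5·4.5 − 2·10 = -13.2500; (r_i+r_j)·cross = 3.5·-13.2500 = -46.3750
edge 1: (2,4.5)→(5,3)  cross = 2·3 − 5·4.5 = -16.5000; (r_i+r_j)·cross = 7·-16.5000 = -115.5000
edge 2: (5,3)→(14.5,1.5)  cross = 5·1.5 − 14.5·3 = -36.0000; (r_i+r_j)·cross = 19.5·-36.0000 = -702.0000
edge 3: (14.5,1.5)→(19,14)  cross = 14.5·14 − 19·1.5 = 174.5000; (r_i+r_j)·cross = 33.5·174.5000 = 5845.7500
edge 4: (19,14)→(18.5,30.5)  cross = 19·30.5 − 18.5·14 = 320.5000; (r_i+r_j)·cross = 37.5·320.5000 = 12018.7500
edge 5: (18.5,30.5)→(15.5,37.5)  cross = 18.5·37.5 − 15.5·30.5 = 221.0000; (r_i+r_j)·cross = 34·221.0000 = 7514.0000
edge 6: (15.5,37.5)→(10,37.5)  cross = 15.5·37.5 − 10·37.5 = 206.2500; (r_i+r_j)·cross = 25.5·206.2500 = 5259.3750
edge 7: (10,37.5)→(3.5,32.5)  cross = 10·32.5 − 3.5·37.5 = 193.7500; (r_i+r_j)·cross = 13.5·193.7500 = 2615.6250
edge 8: (3.5,32.5)→(1.5,10)  cross = 3.5·10 − 1.5·32.5 = -13.7500; (r_i+r_j)·cross = 5·-13.7500 = -68.7500
Σcross = 1036.5000 → A = |Σcross|/2 = 518.2500 mm²
Σ(r_i+r_j)·cross = 32320.8750 → first moment M = |Σ|/6 = 5386.8125
R_c = M/A = 5386.8125/518.2500 = 10.3942 mm
θ = 157° = 2.740167 rad
V = θ·R_c·A = 2.740167·10.3942·518.2500 = 14760.765 mm³

Volume = 14760.765 mm³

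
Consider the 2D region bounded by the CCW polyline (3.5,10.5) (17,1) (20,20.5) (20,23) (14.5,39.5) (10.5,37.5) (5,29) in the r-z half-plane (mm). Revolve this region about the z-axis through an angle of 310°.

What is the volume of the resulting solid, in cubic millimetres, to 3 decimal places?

Volume = 27898.674 mm³

Profile (r,z), 7 vertices: (3.5,10.5) (17,1) (20,20.5) (20,23) (14.5,39.5) (10.5,37.5) (5,29)
edge 0: (3.5,10.5)→(17,1)  cross = 3.5·1 − 17·10.5 = -175.0000; (r_i+r_j)·cross = 20.5·-175.0000 = -3587.5000
edge 1: (17,1)→(20,20.5)  cross = 17·20.5 − 20·1 = 328.5000; (r_i+r_j)·cross = 37·328.5000 = 12154.5000
edge 2: (20,20.5)→(20,23)  cross = 20·23 − 20·20.5 = 50.0000; (r_i+r_j)·cross = 40·50.0000 = 2000.0000
edge 3: (20,23)→(14.5,39.5)  cross = 20·39.5 − 14.5·23 = 456.5000; (r_i+r_j)·cross = 34.5·456.5000 = 15749.2500
edge 4: (14.5,39.5)→(10.5,37.5)  cross = 14.5·37.5 − 10.5·39.5 = 129.0000; (r_i+r_j)·cross = 25·129.0000 = 3225.0000
edge 5: (10.5,37.5)→(5,29)  cross = 10.5·29 − 5·37.5 = 117.0000; (r_i+r_j)·cross = 15.5·117.0000 = 1813.5000
edge 6: (5,29)→(3.5,10.5)  cross = 5·10.5 − 3.5·29 = -49.0000; (r_i+r_j)·cross = 8.5·-49.0000 = -416.5000
Σcross = 857.0000 → A = |Σcross|/2 = 428.5000 mm²
Σ(r_i+r_j)·cross = 30938.2500 → first moment M = |Σ|/6 = 5156.3750
R_c = M/A = 5156.3750/428.5000 = 12.0335 mm
θ = 310° = 5.410521 rad
V = θ·R_c·A = 5.410521·12.0335·428.5000 = 27898.674 mm³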